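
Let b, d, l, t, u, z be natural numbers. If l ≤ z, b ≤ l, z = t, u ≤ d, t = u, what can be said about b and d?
b ≤ d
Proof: z = t and t = u, so z = u. b ≤ l and l ≤ z, hence b ≤ z. Since z = u, b ≤ u. u ≤ d, so b ≤ d.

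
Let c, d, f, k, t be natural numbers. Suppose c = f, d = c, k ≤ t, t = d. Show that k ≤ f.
d = c and c = f, hence d = f. Because t = d and k ≤ t, k ≤ d. Since d = f, k ≤ f.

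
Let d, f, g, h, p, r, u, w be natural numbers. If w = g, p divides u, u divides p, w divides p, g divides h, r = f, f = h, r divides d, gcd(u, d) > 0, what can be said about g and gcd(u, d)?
g ≤ gcd(u, d)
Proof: p divides u and u divides p, hence p = u. Since w divides p, w divides u. Since w = g, g divides u. r = f and f = h, so r = h. r divides d, so h divides d. g divides h, so g divides d. g divides u, so g divides gcd(u, d). Since gcd(u, d) > 0, g ≤ gcd(u, d).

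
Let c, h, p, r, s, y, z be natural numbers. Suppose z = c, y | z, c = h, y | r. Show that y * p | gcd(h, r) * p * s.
z = c and c = h, hence z = h. From y | z, y | h. Since y | r, y | gcd(h, r). Then y * p | gcd(h, r) * p. Then y * p | gcd(h, r) * p * s.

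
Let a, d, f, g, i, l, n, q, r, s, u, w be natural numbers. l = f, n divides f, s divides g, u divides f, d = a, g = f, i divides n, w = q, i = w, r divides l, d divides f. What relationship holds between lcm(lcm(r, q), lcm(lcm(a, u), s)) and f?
lcm(lcm(r, q), lcm(lcm(a, u), s)) divides f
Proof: Since l = f and r divides l, r divides f. i = w and w = q, hence i = q. Because i divides n and n divides f, i divides f. i = q, so q divides f. r divides f, so lcm(r, q) divides f. From d = a and d divides f, a divides f. Since u divides f, lcm(a, u) divides f. g = f and s divides g, hence s divides f. lcm(a, u) divides f, so lcm(lcm(a, u), s) divides f. Since lcm(r, q) divides f, lcm(lcm(r, q), lcm(lcm(a, u), s)) divides f.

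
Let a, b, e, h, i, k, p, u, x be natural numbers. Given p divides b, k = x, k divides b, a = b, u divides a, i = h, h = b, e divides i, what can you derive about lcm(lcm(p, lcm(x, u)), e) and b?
lcm(lcm(p, lcm(x, u)), e) divides b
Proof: k = x and k divides b, thus x divides b. Since a = b and u divides a, u divides b. x divides b, so lcm(x, u) divides b. p divides b, so lcm(p, lcm(x, u)) divides b. i = h and h = b, hence i = b. e divides i, so e divides b. lcm(p, lcm(x, u)) divides b, so lcm(lcm(p, lcm(x, u)), e) divides b.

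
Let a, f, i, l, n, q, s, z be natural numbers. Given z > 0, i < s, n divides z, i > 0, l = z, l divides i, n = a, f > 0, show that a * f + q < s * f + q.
n = a and n divides z, thus a divides z. z > 0, so a ≤ z. l divides i and i > 0, thus l ≤ i. l = z, so z ≤ i. Since a ≤ z, a ≤ i. Because i < s, a < s. From f > 0, by multiplying by a positive, a * f < s * f. Then a * f + q < s * f + q.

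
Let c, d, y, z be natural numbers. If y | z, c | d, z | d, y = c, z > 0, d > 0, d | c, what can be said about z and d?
z = d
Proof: z | d and d > 0, so z ≤ d. c | d and d | c, thus c = d. Because y = c, y = d. y | z and z > 0, hence y ≤ z. y = d, so d ≤ z. z ≤ d, so z = d.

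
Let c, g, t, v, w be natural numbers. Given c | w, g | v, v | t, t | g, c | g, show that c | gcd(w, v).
v | t and t | g, thus v | g. From g | v, g = v. Since c | g, c | v. From c | w, c | gcd(w, v).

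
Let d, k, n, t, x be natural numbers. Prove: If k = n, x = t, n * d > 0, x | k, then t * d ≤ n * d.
Because k = n and x | k, x | n. x = t, so t | n. Then t * d | n * d. n * d > 0, so t * d ≤ n * d.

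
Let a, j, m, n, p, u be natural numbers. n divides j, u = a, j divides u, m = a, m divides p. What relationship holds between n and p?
n divides p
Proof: u = a and j divides u, therefore j divides a. n divides j, so n divides a. Because m = a and m divides p, a divides p. Since n divides a, n divides p.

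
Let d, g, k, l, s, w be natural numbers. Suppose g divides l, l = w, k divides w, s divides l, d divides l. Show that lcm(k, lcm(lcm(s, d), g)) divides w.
Since s divides l and d divides l, lcm(s, d) divides l. g divides l, so lcm(lcm(s, d), g) divides l. Since l = w, lcm(lcm(s, d), g) divides w. Because k divides w, lcm(k, lcm(lcm(s, d), g)) divides w.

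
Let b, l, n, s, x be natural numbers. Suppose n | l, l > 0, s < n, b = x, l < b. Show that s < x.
Because n | l and l > 0, n ≤ l. s < n, so s < l. b = x and l < b, so l < x. s < l, so s < x.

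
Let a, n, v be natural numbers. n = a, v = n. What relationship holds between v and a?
v = a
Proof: Since v = n and n = a, by transitivity, v = a.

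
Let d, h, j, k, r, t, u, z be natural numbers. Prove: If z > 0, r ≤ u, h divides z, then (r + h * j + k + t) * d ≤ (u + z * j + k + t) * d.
h divides z and z > 0, so h ≤ z. By multiplying by a non-negative, h * j ≤ z * j. Then h * j + k ≤ z * j + k. Then h * j + k + t ≤ z * j + k + t. From r ≤ u, r + h * j + k + t ≤ u + z * j + k + t. By multiplying by a non-negative, (r + h * j + k + t) * d ≤ (u + z * j + k + t) * d.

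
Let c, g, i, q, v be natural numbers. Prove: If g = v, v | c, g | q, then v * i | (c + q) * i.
From g = v and g | q, v | q. Since v | c, v | c + q. Then v * i | (c + q) * i.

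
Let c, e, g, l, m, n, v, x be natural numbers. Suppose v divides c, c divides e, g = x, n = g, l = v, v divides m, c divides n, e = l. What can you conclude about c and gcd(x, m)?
c divides gcd(x, m)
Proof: Since n = g and g = x, n = x. Since c divides n, c divides x. e = l and l = v, therefore e = v. c divides e, so c divides v. v divides c, so v = c. Since v divides m, c divides m. c divides x, so c divides gcd(x, m).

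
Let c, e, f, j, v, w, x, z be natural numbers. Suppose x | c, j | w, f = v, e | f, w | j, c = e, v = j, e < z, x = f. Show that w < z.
Since f = v and v = j, f = j. j | w and w | j, therefore j = w. Since f = j, f = w. Since x = f and x | c, f | c. Since c = e, f | e. e | f, so e = f. e < z, so f < z. From f = w, w < z.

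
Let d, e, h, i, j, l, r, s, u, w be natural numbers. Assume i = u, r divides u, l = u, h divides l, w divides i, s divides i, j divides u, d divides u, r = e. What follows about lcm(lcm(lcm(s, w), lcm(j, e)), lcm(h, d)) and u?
lcm(lcm(lcm(s, w), lcm(j, e)), lcm(h, d)) divides u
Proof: Since s divides i and w divides i, lcm(s, w) divides i. Since i = u, lcm(s, w) divides u. r = e and r divides u, hence e divides u. j divides u, so lcm(j, e) divides u. lcm(s, w) divides u, so lcm(lcm(s, w), lcm(j, e)) divides u. Because l = u and h divides l, h divides u. d divides u, so lcm(h, d) divides u. lcm(lcm(s, w), lcm(j, e)) divides u, so lcm(lcm(lcm(s, w), lcm(j, e)), lcm(h, d)) divides u.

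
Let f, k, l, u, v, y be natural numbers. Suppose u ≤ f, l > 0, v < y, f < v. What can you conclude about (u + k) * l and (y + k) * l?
(u + k) * l < (y + k) * l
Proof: Since f < v and v < y, f < y. Since u ≤ f, u < y. Then u + k < y + k. Since l > 0, by multiplying by a positive, (u + k) * l < (y + k) * l.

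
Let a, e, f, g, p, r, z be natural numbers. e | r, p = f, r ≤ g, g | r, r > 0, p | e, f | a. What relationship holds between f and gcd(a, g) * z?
f | gcd(a, g) * z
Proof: g | r and r > 0, therefore g ≤ r. r ≤ g, so r = g. Since p = f and p | e, f | e. e | r, so f | r. r = g, so f | g. f | a, so f | gcd(a, g). Then f | gcd(a, g) * z.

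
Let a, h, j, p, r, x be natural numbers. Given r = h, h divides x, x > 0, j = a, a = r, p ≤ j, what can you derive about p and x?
p ≤ x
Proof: a = r and r = h, thus a = h. j = a and p ≤ j, so p ≤ a. Since a = h, p ≤ h. Since h divides x and x > 0, h ≤ x. Because p ≤ h, p ≤ x.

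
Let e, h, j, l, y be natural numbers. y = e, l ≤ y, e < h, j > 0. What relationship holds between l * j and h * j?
l * j < h * j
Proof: From y = e and l ≤ y, l ≤ e. Since e < h, l < h. Since j > 0, by multiplying by a positive, l * j < h * j.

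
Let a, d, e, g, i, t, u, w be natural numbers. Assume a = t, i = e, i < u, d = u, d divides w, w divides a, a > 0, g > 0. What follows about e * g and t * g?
e * g < t * g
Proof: i = e and i < u, thus e < u. Since d = u and d divides w, u divides w. Since w divides a, u divides a. Since a > 0, u ≤ a. e < u, so e < a. a = t, so e < t. Since g > 0, by multiplying by a positive, e * g < t * g.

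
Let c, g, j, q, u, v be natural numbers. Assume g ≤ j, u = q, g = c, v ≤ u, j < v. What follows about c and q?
c < q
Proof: g ≤ j and j < v, hence g < v. From v ≤ u, g < u. Because u = q, g < q. g = c, so c < q.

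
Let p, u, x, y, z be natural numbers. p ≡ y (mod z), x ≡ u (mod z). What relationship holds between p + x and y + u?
p + x ≡ y + u (mod z)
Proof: p ≡ y (mod z) and x ≡ u (mod z). By adding congruences, p + x ≡ y + u (mod z).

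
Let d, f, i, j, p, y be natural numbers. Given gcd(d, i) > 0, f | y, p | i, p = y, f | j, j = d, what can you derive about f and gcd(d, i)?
f ≤ gcd(d, i)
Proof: From j = d and f | j, f | d. p = y and p | i, so y | i. Since f | y, f | i. f | d, so f | gcd(d, i). gcd(d, i) > 0, so f ≤ gcd(d, i).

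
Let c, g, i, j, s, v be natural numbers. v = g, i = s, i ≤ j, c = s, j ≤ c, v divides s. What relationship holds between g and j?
g divides j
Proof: Because i = s and i ≤ j, s ≤ j. From c = s and j ≤ c, j ≤ s. s ≤ j, so s = j. Since v divides s, v divides j. Since v = g, g divides j.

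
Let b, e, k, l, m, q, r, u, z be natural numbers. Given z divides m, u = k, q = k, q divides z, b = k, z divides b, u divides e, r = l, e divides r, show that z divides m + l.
Since q = k and q divides z, k divides z. b = k and z divides b, so z divides k. Since k divides z, k = z. u = k, so u = z. r = l and e divides r, therefore e divides l. From u divides e, u divides l. u = z, so z divides l. z divides m, so z divides m + l.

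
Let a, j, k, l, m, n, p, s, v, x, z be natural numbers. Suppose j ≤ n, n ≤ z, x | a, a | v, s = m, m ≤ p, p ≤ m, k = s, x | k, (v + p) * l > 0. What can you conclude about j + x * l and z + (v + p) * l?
j + x * l ≤ z + (v + p) * l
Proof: From j ≤ n and n ≤ z, j ≤ z. From x | a and a | v, x | v. m ≤ p and p ≤ m, so m = p. s = m, so s = p. Because k = s and x | k, x | s. Since s = p, x | p. x | v, so x | v + p. Then x * l | (v + p) * l. Since (v + p) * l > 0, x * l ≤ (v + p) * l. Since j ≤ z, j + x * l ≤ z + (v + p) * l.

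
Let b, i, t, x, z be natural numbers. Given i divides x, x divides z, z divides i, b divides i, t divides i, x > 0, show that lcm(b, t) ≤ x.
From x divides z and z divides i, x divides i. Since i divides x, i = x. b divides i and t divides i, so lcm(b, t) divides i. From i = x, lcm(b, t) divides x. x > 0, so lcm(b, t) ≤ x.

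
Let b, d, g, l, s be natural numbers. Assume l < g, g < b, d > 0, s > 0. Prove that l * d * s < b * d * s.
l < g and g < b, therefore l < b. Since d > 0, by multiplying by a positive, l * d < b * d. Since s > 0, by multiplying by a positive, l * d * s < b * d * s.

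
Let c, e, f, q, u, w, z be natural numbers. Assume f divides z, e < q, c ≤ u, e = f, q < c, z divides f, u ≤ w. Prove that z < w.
f divides z and z divides f, so f = z. Because e = f, e = z. e < q and q < c, thus e < c. From c ≤ u and u ≤ w, c ≤ w. e < c, so e < w. e = z, so z < w.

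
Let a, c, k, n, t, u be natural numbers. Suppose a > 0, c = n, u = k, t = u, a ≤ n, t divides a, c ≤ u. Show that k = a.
c = n and c ≤ u, thus n ≤ u. a ≤ n, so a ≤ u. Because t = u and t divides a, u divides a. a > 0, so u ≤ a. a ≤ u, so a = u. u = k, so a = k. Then k = a.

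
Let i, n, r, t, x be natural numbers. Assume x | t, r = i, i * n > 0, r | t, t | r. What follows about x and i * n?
x ≤ i * n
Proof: t | r and r | t, thus t = r. Because x | t, x | r. r = i, so x | i. Then x | i * n. Since i * n > 0, x ≤ i * n.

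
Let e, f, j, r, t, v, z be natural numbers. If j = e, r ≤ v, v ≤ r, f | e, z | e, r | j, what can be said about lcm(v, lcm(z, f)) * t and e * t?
lcm(v, lcm(z, f)) * t | e * t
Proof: r ≤ v and v ≤ r, so r = v. Since j = e and r | j, r | e. r = v, so v | e. z | e and f | e, hence lcm(z, f) | e. Since v | e, lcm(v, lcm(z, f)) | e. Then lcm(v, lcm(z, f)) * t | e * t.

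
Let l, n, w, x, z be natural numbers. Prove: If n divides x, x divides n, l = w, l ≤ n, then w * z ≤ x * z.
From n divides x and x divides n, n = x. l = w and l ≤ n, hence w ≤ n. n = x, so w ≤ x. By multiplying by a non-negative, w * z ≤ x * z.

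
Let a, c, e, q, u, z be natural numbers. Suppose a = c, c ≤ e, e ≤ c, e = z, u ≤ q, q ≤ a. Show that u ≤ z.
Since c ≤ e and e ≤ c, c = e. Since a = c, a = e. e = z, so a = z. Because u ≤ q and q ≤ a, u ≤ a. a = z, so u ≤ z.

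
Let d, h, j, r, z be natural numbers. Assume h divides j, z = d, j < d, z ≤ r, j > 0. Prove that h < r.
h divides j and j > 0, so h ≤ j. Since j < d, h < d. z = d and z ≤ r, hence d ≤ r. From h < d, h < r.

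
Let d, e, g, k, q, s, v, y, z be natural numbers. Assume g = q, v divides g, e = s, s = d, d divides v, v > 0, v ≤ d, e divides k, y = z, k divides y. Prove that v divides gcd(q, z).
g = q and v divides g, so v divides q. Since e = s and s = d, e = d. From d divides v and v > 0, d ≤ v. v ≤ d, so d = v. e = d, so e = v. y = z and k divides y, therefore k divides z. Since e divides k, e divides z. Since e = v, v divides z. v divides q, so v divides gcd(q, z).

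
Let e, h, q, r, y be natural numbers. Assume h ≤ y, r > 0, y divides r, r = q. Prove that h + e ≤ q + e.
Because y divides r and r > 0, y ≤ r. Since h ≤ y, h ≤ r. Since r = q, h ≤ q. Then h + e ≤ q + e.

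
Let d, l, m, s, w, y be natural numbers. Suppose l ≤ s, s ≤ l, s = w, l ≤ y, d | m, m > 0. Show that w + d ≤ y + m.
l ≤ s and s ≤ l, hence l = s. From s = w, l = w. l ≤ y, so w ≤ y. d | m and m > 0, thus d ≤ m. Since w ≤ y, w + d ≤ y + m.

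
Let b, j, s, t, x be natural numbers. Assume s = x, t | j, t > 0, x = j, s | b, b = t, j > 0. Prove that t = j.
t | j and j > 0, thus t ≤ j. s = x and s | b, so x | b. Since b = t, x | t. Since x = j, j | t. Since t > 0, j ≤ t. t ≤ j, so t = j.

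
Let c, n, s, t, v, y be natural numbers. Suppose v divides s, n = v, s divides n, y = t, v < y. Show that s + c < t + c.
n = v and s divides n, thus s divides v. v divides s, so v = s. y = t and v < y, therefore v < t. v = s, so s < t. Then s + c < t + c.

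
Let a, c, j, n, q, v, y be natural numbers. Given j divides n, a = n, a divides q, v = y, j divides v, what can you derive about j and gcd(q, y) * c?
j divides gcd(q, y) * c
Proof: Because a = n and a divides q, n divides q. j divides n, so j divides q. v = y and j divides v, therefore j divides y. j divides q, so j divides gcd(q, y). Then j divides gcd(q, y) * c.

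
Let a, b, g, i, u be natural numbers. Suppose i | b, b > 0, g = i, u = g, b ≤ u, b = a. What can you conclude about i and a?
i = a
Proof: i | b and b > 0, so i ≤ b. From u = g and b ≤ u, b ≤ g. Because g = i, b ≤ i. Since i ≤ b, i = b. b = a, so i = a.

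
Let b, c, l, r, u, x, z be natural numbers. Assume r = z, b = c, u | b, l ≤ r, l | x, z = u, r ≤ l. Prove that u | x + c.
l ≤ r and r ≤ l, hence l = r. Since r = z, l = z. l | x, so z | x. z = u, so u | x. b = c and u | b, thus u | c. Since u | x, u | x + c.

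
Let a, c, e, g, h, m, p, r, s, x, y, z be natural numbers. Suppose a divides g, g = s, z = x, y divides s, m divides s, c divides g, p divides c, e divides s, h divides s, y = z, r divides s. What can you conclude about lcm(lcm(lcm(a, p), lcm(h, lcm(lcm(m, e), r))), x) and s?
lcm(lcm(lcm(a, p), lcm(h, lcm(lcm(m, e), r))), x) divides s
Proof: p divides c and c divides g, so p divides g. a divides g, so lcm(a, p) divides g. Since g = s, lcm(a, p) divides s. From m divides s and e divides s, lcm(m, e) divides s. Since r divides s, lcm(lcm(m, e), r) divides s. Since h divides s, lcm(h, lcm(lcm(m, e), r)) divides s. Since lcm(a, p) divides s, lcm(lcm(a, p), lcm(h, lcm(lcm(m, e), r))) divides s. From y = z and y divides s, z divides s. Since z = x, x divides s. Since lcm(lcm(a, p), lcm(h, lcm(lcm(m, e), r))) divides s, lcm(lcm(lcm(a, p), lcm(h, lcm(lcm(m, e), r))), x) divides s.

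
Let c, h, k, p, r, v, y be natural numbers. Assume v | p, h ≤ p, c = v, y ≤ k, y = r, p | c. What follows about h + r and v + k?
h + r ≤ v + k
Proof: c = v and p | c, thus p | v. Since v | p, p = v. Since h ≤ p, h ≤ v. y = r and y ≤ k, thus r ≤ k. Since h ≤ v, h + r ≤ v + k.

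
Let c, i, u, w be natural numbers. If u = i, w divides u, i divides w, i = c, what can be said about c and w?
c = w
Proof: u = i and w divides u, so w divides i. i divides w, so w = i. i = c, so w = c. Then c = w.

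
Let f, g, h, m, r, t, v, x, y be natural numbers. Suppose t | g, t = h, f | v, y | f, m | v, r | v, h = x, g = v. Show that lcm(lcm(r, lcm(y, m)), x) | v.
Since y | f and f | v, y | v. Since m | v, lcm(y, m) | v. Since r | v, lcm(r, lcm(y, m)) | v. Because t = h and h = x, t = x. From g = v and t | g, t | v. t = x, so x | v. Since lcm(r, lcm(y, m)) | v, lcm(lcm(r, lcm(y, m)), x) | v.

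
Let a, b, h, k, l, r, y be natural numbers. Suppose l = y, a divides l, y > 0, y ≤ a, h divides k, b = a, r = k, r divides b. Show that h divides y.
From l = y and a divides l, a divides y. Since y > 0, a ≤ y. y ≤ a, so a = y. Since r = k and r divides b, k divides b. Since b = a, k divides a. h divides k, so h divides a. Since a = y, h divides y.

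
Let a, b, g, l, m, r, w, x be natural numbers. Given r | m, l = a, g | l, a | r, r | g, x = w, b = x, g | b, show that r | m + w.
From l = a and g | l, g | a. Because a | r, g | r. r | g, so g = r. b = x and g | b, therefore g | x. Since x = w, g | w. g = r, so r | w. From r | m, r | m + w.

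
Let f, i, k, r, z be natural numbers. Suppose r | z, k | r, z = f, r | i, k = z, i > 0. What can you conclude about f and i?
f ≤ i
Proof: Since k = z and k | r, z | r. r | z, so r = z. r | i, so z | i. i > 0, so z ≤ i. From z = f, f ≤ i.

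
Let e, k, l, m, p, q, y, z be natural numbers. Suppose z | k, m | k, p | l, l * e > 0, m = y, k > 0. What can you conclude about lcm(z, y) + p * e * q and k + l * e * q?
lcm(z, y) + p * e * q ≤ k + l * e * q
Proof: m = y and m | k, thus y | k. z | k, so lcm(z, y) | k. Since k > 0, lcm(z, y) ≤ k. Since p | l, p * e | l * e. l * e > 0, so p * e ≤ l * e. Then p * e * q ≤ l * e * q. From lcm(z, y) ≤ k, lcm(z, y) + p * e * q ≤ k + l * e * q.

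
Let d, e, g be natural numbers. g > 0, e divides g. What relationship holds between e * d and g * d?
e * d ≤ g * d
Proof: From e divides g and g > 0, e ≤ g. By multiplying by a non-negative, e * d ≤ g * d.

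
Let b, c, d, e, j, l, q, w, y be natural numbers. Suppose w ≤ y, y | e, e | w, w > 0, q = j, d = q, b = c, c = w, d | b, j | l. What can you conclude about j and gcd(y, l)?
j | gcd(y, l)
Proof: y | e and e | w, thus y | w. w > 0, so y ≤ w. Since w ≤ y, w = y. b = c and c = w, thus b = w. Since d | b, d | w. Since d = q, q | w. From q = j, j | w. Since w = y, j | y. Since j | l, j | gcd(y, l).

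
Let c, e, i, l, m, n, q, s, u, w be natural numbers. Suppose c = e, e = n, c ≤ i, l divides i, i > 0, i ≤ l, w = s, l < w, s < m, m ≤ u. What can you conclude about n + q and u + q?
n + q < u + q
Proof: c = e and e = n, hence c = n. c ≤ i, so n ≤ i. l divides i and i > 0, thus l ≤ i. From i ≤ l, l = i. w = s and l < w, hence l < s. From s < m, l < m. l = i, so i < m. m ≤ u, so i < u. Because n ≤ i, n < u. Then n + q < u + q.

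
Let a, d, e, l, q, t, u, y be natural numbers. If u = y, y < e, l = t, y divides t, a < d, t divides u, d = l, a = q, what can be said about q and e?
q < e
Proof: Because d = l and l = t, d = t. a < d, so a < t. Since a = q, q < t. u = y and t divides u, therefore t divides y. y divides t, so y = t. Since y < e, t < e. q < t, so q < e.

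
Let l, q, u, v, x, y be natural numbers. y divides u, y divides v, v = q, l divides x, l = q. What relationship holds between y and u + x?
y divides u + x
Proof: Because v = q and y divides v, y divides q. l = q and l divides x, so q divides x. y divides q, so y divides x. Since y divides u, y divides u + x.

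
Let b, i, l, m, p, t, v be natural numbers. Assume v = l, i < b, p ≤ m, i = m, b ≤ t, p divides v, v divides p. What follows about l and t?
l < t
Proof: Since p divides v and v divides p, p = v. Because v = l, p = l. i = m and i < b, thus m < b. Since p ≤ m, p < b. Since b ≤ t, p < t. Since p = l, l < t.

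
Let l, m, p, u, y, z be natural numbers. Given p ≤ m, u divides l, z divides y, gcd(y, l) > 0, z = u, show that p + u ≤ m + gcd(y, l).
From z = u and z divides y, u divides y. u divides l, so u divides gcd(y, l). gcd(y, l) > 0, so u ≤ gcd(y, l). Since p ≤ m, p + u ≤ m + gcd(y, l).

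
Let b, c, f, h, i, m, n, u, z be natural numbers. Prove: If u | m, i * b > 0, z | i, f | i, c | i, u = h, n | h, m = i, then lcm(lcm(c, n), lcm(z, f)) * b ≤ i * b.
m = i and u | m, hence u | i. u = h, so h | i. n | h, so n | i. Since c | i, lcm(c, n) | i. From z | i and f | i, lcm(z, f) | i. Since lcm(c, n) | i, lcm(lcm(c, n), lcm(z, f)) | i. Then lcm(lcm(c, n), lcm(z, f)) * b | i * b. Because i * b > 0, lcm(lcm(c, n), lcm(z, f)) * b ≤ i * b.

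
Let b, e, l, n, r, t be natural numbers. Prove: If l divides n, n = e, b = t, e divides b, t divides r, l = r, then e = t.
Since b = t and e divides b, e divides t. Because n = e and l divides n, l divides e. Since l = r, r divides e. t divides r, so t divides e. e divides t, so e = t.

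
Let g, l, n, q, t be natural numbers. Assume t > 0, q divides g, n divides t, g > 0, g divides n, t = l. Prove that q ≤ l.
q divides g and g > 0, so q ≤ g. g divides n and n divides t, thus g divides t. t > 0, so g ≤ t. t = l, so g ≤ l. q ≤ g, so q ≤ l.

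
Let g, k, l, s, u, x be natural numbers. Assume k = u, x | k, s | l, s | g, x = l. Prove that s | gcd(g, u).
x = l and x | k, hence l | k. Since s | l, s | k. k = u, so s | u. Since s | g, s | gcd(g, u).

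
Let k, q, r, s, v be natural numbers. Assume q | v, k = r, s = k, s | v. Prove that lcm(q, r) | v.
From s = k and s | v, k | v. Since k = r, r | v. From q | v, lcm(q, r) | v.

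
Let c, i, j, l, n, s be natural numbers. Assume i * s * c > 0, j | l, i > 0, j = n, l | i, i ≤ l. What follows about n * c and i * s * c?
n * c ≤ i * s * c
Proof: l | i and i > 0, hence l ≤ i. Since i ≤ l, l = i. From j = n and j | l, n | l. Because l = i, n | i. Then n | i * s. Then n * c | i * s * c. Since i * s * c > 0, n * c ≤ i * s * c.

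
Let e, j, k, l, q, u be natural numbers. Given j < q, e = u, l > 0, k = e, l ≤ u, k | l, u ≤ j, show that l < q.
Since k = e and e = u, k = u. Because k | l, u | l. Because l > 0, u ≤ l. Since l ≤ u, u = l. u ≤ j and j < q, thus u < q. Since u = l, l < q.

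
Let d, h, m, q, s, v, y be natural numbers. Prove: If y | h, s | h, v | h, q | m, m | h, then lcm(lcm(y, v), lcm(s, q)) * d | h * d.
y | h and v | h, hence lcm(y, v) | h. q | m and m | h, thus q | h. s | h, so lcm(s, q) | h. lcm(y, v) | h, so lcm(lcm(y, v), lcm(s, q)) | h. Then lcm(lcm(y, v), lcm(s, q)) * d | h * d.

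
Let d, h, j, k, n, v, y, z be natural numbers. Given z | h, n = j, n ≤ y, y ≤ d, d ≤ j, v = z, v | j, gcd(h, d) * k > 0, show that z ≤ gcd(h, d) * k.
n = j and n ≤ y, therefore j ≤ y. y ≤ d, so j ≤ d. Since d ≤ j, j = d. v = z and v | j, so z | j. j = d, so z | d. z | h, so z | gcd(h, d). Then z | gcd(h, d) * k. Since gcd(h, d) * k > 0, z ≤ gcd(h, d) * k.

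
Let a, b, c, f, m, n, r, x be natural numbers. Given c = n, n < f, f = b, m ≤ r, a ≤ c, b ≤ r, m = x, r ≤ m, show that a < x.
c = n and a ≤ c, therefore a ≤ n. Because f = b and n < f, n < b. Since r ≤ m and m ≤ r, r = m. b ≤ r, so b ≤ m. n < b, so n < m. Since a ≤ n, a < m. m = x, so a < x.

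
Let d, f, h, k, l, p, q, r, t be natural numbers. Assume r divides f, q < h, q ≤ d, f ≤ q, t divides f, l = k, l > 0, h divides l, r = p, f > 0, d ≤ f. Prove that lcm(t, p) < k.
q ≤ d and d ≤ f, thus q ≤ f. From f ≤ q, f = q. From r = p and r divides f, p divides f. Since t divides f, lcm(t, p) divides f. f > 0, so lcm(t, p) ≤ f. From f = q, lcm(t, p) ≤ q. h divides l and l > 0, so h ≤ l. q < h, so q < l. Because lcm(t, p) ≤ q, lcm(t, p) < l. l = k, so lcm(t, p) < k.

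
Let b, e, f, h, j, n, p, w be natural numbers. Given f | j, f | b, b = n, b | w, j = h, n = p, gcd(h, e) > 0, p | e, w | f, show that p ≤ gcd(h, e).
Since b | w and w | f, b | f. f | b, so f = b. b = n and n = p, thus b = p. Since f = b, f = p. f | j, so p | j. Since j = h, p | h. Since p | e, p | gcd(h, e). Since gcd(h, e) > 0, p ≤ gcd(h, e).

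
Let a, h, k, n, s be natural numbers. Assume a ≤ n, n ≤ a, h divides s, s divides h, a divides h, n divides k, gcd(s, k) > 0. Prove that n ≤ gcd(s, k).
a ≤ n and n ≤ a, therefore a = n. h divides s and s divides h, so h = s. Because a divides h, a divides s. a = n, so n divides s. Since n divides k, n divides gcd(s, k). Since gcd(s, k) > 0, n ≤ gcd(s, k).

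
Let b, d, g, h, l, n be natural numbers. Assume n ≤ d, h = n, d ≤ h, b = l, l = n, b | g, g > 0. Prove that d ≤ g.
Since h = n and d ≤ h, d ≤ n. Since n ≤ d, n = d. b = l and l = n, so b = n. Since b | g, n | g. Since g > 0, n ≤ g. n = d, so d ≤ g.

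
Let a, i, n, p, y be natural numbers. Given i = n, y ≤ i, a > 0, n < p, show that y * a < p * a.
From i = n and y ≤ i, y ≤ n. From n < p, y < p. Combining with a > 0, by multiplying by a positive, y * a < p * a.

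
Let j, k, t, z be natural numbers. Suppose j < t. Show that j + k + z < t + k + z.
j < t, hence j + k < t + k. Then j + k + z < t + k + z.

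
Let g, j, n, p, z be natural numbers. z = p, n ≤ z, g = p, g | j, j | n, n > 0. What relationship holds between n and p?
n = p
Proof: Because z = p and n ≤ z, n ≤ p. Since g = p and g | j, p | j. Since j | n, p | n. n > 0, so p ≤ n. Since n ≤ p, n = p.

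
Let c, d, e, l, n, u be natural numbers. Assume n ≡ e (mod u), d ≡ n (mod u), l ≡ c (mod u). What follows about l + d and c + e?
l + d ≡ c + e (mod u)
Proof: d ≡ n (mod u) and n ≡ e (mod u), so d ≡ e (mod u). Since l ≡ c (mod u), l + d ≡ c + e (mod u).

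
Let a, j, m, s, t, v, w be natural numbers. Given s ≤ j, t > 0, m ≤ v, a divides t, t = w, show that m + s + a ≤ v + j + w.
Since m ≤ v and s ≤ j, m + s ≤ v + j. Because a divides t and t > 0, a ≤ t. Since t = w, a ≤ w. Since m + s ≤ v + j, m + s + a ≤ v + j + w.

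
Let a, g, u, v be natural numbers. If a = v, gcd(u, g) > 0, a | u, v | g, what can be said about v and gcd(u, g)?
v ≤ gcd(u, g)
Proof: From a = v and a | u, v | u. v | g, so v | gcd(u, g). Since gcd(u, g) > 0, v ≤ gcd(u, g).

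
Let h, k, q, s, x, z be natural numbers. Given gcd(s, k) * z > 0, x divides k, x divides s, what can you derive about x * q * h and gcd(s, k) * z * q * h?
x * q * h ≤ gcd(s, k) * z * q * h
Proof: x divides s and x divides k, thus x divides gcd(s, k). Then x divides gcd(s, k) * z. gcd(s, k) * z > 0, so x ≤ gcd(s, k) * z. By multiplying by a non-negative, x * q ≤ gcd(s, k) * z * q. By multiplying by a non-negative, x * q * h ≤ gcd(s, k) * z * q * h.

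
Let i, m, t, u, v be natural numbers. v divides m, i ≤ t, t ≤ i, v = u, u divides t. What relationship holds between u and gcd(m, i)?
u divides gcd(m, i)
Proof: Because v = u and v divides m, u divides m. From t ≤ i and i ≤ t, t = i. u divides t, so u divides i. Since u divides m, u divides gcd(m, i).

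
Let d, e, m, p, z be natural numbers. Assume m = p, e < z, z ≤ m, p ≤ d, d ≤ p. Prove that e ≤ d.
p ≤ d and d ≤ p, so p = d. m = p, so m = d. e < z and z ≤ m, hence e < m. m = d, so e < d. Then e ≤ d.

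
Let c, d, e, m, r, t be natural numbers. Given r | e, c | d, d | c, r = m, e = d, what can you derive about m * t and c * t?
m * t | c * t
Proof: Since d | c and c | d, d = c. Because e = d, e = c. r = m and r | e, thus m | e. Since e = c, m | c. Then m * t | c * t.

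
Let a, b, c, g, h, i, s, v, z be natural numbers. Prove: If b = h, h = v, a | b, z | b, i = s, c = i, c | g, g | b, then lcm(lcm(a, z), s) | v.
b = h and h = v, therefore b = v. a | b and z | b, so lcm(a, z) | b. Since c = i and c | g, i | g. From g | b, i | b. i = s, so s | b. Since lcm(a, z) | b, lcm(lcm(a, z), s) | b. Since b = v, lcm(lcm(a, z), s) | v.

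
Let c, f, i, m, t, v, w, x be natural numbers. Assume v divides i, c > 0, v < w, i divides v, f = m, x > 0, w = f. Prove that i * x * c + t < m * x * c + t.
Since w = f and f = m, w = m. Since v divides i and i divides v, v = i. v < w, so i < w. w = m, so i < m. Since x > 0, by multiplying by a positive, i * x < m * x. Because c > 0, by multiplying by a positive, i * x * c < m * x * c. Then i * x * c + t < m * x * c + t.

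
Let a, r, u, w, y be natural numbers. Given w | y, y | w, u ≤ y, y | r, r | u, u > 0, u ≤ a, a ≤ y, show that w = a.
w | y and y | w, thus w = y. From y | r and r | u, y | u. Since u > 0, y ≤ u. Since u ≤ y, u = y. u ≤ a, so y ≤ a. Since a ≤ y, y = a. Since w = y, w = a.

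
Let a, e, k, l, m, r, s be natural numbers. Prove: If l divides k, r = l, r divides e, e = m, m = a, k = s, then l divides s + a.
k = s and l divides k, thus l divides s. e = m and m = a, so e = a. r divides e, so r divides a. r = l, so l divides a. Since l divides s, l divides s + a.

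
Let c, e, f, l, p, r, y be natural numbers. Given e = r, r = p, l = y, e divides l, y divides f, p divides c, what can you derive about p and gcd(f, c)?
p divides gcd(f, c)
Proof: e = r and r = p, therefore e = p. Because l = y and e divides l, e divides y. e = p, so p divides y. y divides f, so p divides f. p divides c, so p divides gcd(f, c).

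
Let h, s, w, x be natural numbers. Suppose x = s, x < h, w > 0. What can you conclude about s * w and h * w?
s * w < h * w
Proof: x = s and x < h, therefore s < h. Since w > 0, by multiplying by a positive, s * w < h * w.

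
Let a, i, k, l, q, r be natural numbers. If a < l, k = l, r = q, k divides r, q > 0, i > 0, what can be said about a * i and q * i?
a * i < q * i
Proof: r = q and k divides r, thus k divides q. Since q > 0, k ≤ q. k = l, so l ≤ q. Since a < l, a < q. Since i > 0, by multiplying by a positive, a * i < q * i.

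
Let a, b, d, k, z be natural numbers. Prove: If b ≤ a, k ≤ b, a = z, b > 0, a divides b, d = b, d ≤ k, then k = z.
d = b and d ≤ k, so b ≤ k. Since k ≤ b, k = b. From a divides b and b > 0, a ≤ b. Since b ≤ a, b = a. Because k = b, k = a. Since a = z, k = z.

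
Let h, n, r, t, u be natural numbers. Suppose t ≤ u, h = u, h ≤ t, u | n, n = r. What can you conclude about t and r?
t | r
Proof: h = u and h ≤ t, so u ≤ t. t ≤ u, so u = t. From n = r and u | n, u | r. Because u = t, t | r.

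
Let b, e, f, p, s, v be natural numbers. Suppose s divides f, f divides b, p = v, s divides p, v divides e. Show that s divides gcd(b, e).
Since s divides f and f divides b, s divides b. p = v and s divides p, therefore s divides v. v divides e, so s divides e. Since s divides b, s divides gcd(b, e).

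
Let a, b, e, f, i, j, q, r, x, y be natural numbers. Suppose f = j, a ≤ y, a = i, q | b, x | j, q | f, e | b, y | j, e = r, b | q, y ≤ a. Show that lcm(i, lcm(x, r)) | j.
From y ≤ a and a ≤ y, y = a. a = i, so y = i. From y | j, i | j. b | q and q | b, thus b = q. Since e | b, e | q. f = j and q | f, therefore q | j. e | q, so e | j. From e = r, r | j. Since x | j, lcm(x, r) | j. i | j, so lcm(i, lcm(x, r)) | j.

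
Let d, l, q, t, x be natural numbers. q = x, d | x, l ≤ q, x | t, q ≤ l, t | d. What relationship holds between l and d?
l = d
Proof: From l ≤ q and q ≤ l, l = q. q = x, so l = x. Since x | t and t | d, x | d. d | x, so x = d. l = x, so l = d.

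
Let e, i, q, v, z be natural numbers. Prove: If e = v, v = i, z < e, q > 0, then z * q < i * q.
e = v and v = i, hence e = i. z < e, so z < i. Since q > 0, z * q < i * q.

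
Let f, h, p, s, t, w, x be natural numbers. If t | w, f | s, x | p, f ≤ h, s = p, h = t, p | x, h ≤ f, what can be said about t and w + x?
t | w + x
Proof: Because f ≤ h and h ≤ f, f = h. Since h = t, f = t. p | x and x | p, hence p = x. Since s = p and f | s, f | p. Since p = x, f | x. f = t, so t | x. Since t | w, t | w + x.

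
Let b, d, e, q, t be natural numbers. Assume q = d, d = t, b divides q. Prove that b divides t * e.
Since q = d and d = t, q = t. b divides q, so b divides t. Then b divides t * e.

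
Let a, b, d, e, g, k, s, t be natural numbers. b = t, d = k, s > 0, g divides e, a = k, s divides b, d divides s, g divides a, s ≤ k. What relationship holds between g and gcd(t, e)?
g divides gcd(t, e)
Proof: Because a = k and g divides a, g divides k. Since d = k and d divides s, k divides s. Since s > 0, k ≤ s. Since s ≤ k, s = k. b = t and s divides b, thus s divides t. s = k, so k divides t. Since g divides k, g divides t. Since g divides e, g divides gcd(t, e).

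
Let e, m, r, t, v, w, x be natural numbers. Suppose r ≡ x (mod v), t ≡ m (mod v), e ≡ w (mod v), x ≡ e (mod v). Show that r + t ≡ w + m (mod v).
Because r ≡ x (mod v) and x ≡ e (mod v), r ≡ e (mod v). Since e ≡ w (mod v), r ≡ w (mod v). Combined with t ≡ m (mod v), by adding congruences, r + t ≡ w + m (mod v).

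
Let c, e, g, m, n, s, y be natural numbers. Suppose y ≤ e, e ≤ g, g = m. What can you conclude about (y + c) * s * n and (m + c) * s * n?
(y + c) * s * n ≤ (m + c) * s * n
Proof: y ≤ e and e ≤ g, thus y ≤ g. Since g = m, y ≤ m. Then y + c ≤ m + c. By multiplying by a non-negative, (y + c) * s ≤ (m + c) * s. By multiplying by a non-negative, (y + c) * s * n ≤ (m + c) * s * n.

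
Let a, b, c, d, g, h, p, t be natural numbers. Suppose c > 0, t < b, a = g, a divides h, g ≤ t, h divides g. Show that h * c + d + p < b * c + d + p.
From a = g and a divides h, g divides h. h divides g, so g = h. g ≤ t, so h ≤ t. t < b, so h < b. Since c > 0, by multiplying by a positive, h * c < b * c. Then h * c + d < b * c + d. Then h * c + d + p < b * c + d + p.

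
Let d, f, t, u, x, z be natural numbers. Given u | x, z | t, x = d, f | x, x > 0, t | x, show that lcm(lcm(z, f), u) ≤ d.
Since z | t and t | x, z | x. f | x, so lcm(z, f) | x. u | x, so lcm(lcm(z, f), u) | x. x > 0, so lcm(lcm(z, f), u) ≤ x. x = d, so lcm(lcm(z, f), u) ≤ d.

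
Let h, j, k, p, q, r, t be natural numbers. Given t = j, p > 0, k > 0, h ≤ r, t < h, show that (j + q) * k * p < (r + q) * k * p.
From t < h and h ≤ r, t < r. t = j, so j < r. Then j + q < r + q. Since k > 0, (j + q) * k < (r + q) * k. p > 0, so (j + q) * k * p < (r + q) * k * p.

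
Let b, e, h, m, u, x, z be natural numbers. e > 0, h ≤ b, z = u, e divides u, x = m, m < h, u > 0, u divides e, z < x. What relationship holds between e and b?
e < b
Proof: u divides e and e > 0, therefore u ≤ e. e divides u and u > 0, hence e ≤ u. Since u ≤ e, u = e. Since z = u, z = e. From x = m and z < x, z < m. Because m < h, z < h. Since z = e, e < h. Since h ≤ b, e < b.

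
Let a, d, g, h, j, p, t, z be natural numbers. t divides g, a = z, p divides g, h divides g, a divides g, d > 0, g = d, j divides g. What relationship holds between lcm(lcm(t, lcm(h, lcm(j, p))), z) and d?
lcm(lcm(t, lcm(h, lcm(j, p))), z) ≤ d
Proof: j divides g and p divides g, thus lcm(j, p) divides g. h divides g, so lcm(h, lcm(j, p)) divides g. t divides g, so lcm(t, lcm(h, lcm(j, p))) divides g. Because a = z and a divides g, z divides g. lcm(t, lcm(h, lcm(j, p))) divides g, so lcm(lcm(t, lcm(h, lcm(j, p))), z) divides g. g = d, so lcm(lcm(t, lcm(h, lcm(j, p))), z) divides d. Since d > 0, lcm(lcm(t, lcm(h, lcm(j, p))), z) ≤ d.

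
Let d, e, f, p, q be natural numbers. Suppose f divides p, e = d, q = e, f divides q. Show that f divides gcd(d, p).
q = e and e = d, so q = d. Since f divides q, f divides d. From f divides p, f divides gcd(d, p).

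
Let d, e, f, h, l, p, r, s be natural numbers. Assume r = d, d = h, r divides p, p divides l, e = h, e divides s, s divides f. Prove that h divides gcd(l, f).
r = d and d = h, hence r = h. r divides p and p divides l, thus r divides l. Since r = h, h divides l. e = h and e divides s, therefore h divides s. s divides f, so h divides f. Because h divides l, h divides gcd(l, f).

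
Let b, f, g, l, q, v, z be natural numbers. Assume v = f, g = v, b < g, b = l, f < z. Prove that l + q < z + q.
g = v and b < g, hence b < v. v = f, so b < f. b = l, so l < f. From f < z, l < z. Then l + q < z + q.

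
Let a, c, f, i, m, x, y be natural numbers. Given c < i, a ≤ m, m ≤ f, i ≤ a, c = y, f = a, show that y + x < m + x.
Because f = a and m ≤ f, m ≤ a. a ≤ m, so a = m. Since c < i and i ≤ a, c < a. Because c = y, y < a. a = m, so y < m. Then y + x < m + x.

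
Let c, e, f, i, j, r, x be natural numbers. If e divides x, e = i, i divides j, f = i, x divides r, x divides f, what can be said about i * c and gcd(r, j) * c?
i * c divides gcd(r, j) * c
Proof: f = i and x divides f, so x divides i. Because e = i and e divides x, i divides x. Since x divides i, x = i. x divides r, so i divides r. Since i divides j, i divides gcd(r, j). Then i * c divides gcd(r, j) * c.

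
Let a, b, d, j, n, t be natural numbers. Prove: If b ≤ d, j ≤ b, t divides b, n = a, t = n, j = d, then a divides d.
j = d and j ≤ b, so d ≤ b. Since b ≤ d, b = d. Because t = n and n = a, t = a. Since t divides b, a divides b. Since b = d, a divides d.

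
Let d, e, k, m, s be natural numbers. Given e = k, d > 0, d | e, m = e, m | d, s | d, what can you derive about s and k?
s ≤ k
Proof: m = e and m | d, so e | d. d | e, so d = e. From e = k, d = k. Since s | d and d > 0, s ≤ d. Since d = k, s ≤ k.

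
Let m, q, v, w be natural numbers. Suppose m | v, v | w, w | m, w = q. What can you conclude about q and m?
q = m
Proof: m | v and v | w, thus m | w. w | m, so m = w. Since w = q, m = q. Then q = m.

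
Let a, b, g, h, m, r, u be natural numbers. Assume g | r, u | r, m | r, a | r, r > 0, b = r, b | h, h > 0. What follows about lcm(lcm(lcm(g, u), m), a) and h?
lcm(lcm(lcm(g, u), m), a) ≤ h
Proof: g | r and u | r, therefore lcm(g, u) | r. Because m | r, lcm(lcm(g, u), m) | r. Since a | r, lcm(lcm(lcm(g, u), m), a) | r. r > 0, so lcm(lcm(lcm(g, u), m), a) ≤ r. b = r and b | h, so r | h. Since h > 0, r ≤ h. Since lcm(lcm(lcm(g, u), m), a) ≤ r, lcm(lcm(lcm(g, u), m), a) ≤ h.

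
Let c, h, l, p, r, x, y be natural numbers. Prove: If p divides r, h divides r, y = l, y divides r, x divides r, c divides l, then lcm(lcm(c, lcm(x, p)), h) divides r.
Because y = l and y divides r, l divides r. Since c divides l, c divides r. From x divides r and p divides r, lcm(x, p) divides r. c divides r, so lcm(c, lcm(x, p)) divides r. h divides r, so lcm(lcm(c, lcm(x, p)), h) divides r.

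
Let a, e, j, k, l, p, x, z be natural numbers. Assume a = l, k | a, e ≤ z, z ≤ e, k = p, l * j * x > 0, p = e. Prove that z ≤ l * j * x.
From e ≤ z and z ≤ e, e = z. Since k = p and p = e, k = e. a = l and k | a, thus k | l. From k = e, e | l. Since e = z, z | l. Then z | l * j. Then z | l * j * x. Since l * j * x > 0, z ≤ l * j * x.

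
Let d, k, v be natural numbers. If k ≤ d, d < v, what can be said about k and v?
k < v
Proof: From k ≤ d and d < v, by transitivity, k < v.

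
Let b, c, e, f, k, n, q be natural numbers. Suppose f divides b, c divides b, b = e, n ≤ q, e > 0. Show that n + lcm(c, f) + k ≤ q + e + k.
Because c divides b and f divides b, lcm(c, f) divides b. b = e, so lcm(c, f) divides e. e > 0, so lcm(c, f) ≤ e. Since n ≤ q, n + lcm(c, f) ≤ q + e. Then n + lcm(c, f) + k ≤ q + e + k.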